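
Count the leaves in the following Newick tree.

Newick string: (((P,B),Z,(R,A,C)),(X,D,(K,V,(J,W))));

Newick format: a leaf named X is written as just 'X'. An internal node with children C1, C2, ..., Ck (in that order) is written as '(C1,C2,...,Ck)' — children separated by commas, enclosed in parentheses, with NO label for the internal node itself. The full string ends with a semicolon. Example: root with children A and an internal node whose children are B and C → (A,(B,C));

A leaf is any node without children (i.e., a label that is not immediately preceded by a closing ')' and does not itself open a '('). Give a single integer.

Newick: (((P,B),Z,(R,A,C)),(X,D,(K,V,(J,W))));
Scan left-to-right; a leaf is any maximal label run not followed by '(':
  pos 3: leaf 'P' → count = 1
  pos 5: leaf 'B' → count = 2
  pos 8: leaf 'Z' → count = 3
  pos 11: leaf 'R' → count = 4
  pos 13: leaf 'A' → count = 5
  pos 15: leaf 'C' → count = 6
  pos 20: leaf 'X' → count = 7
  pos 22: leaf 'D' → count = 8
  pos 25: leaf 'K' → count = 9
  pos 27: leaf 'V' → count = 10
  pos 30: leaf 'J' → count = 11
  pos 32: leaf 'W' → count = 12
Total leaves: 12

Answer: 12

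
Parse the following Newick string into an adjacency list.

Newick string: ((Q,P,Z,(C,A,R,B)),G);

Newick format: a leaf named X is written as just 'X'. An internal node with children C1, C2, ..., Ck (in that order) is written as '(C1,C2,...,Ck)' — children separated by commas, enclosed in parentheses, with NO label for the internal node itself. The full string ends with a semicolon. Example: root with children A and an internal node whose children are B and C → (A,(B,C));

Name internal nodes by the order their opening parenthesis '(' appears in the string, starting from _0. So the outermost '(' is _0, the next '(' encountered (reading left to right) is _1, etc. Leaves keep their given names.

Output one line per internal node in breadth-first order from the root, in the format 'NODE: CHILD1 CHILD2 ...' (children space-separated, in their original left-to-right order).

Input: ((Q,P,Z,(C,A,R,B)),G);
Scanning left-to-right, naming '(' by encounter order:
  pos 0: '(' -> open internal node _0 (depth 1)
  pos 1: '(' -> open internal node _1 (depth 2)
  pos 8: '(' -> open internal node _2 (depth 3)
  pos 16: ')' -> close internal node _2 (now at depth 2)
  pos 17: ')' -> close internal node _1 (now at depth 1)
  pos 20: ')' -> close internal node _0 (now at depth 0)
Total internal nodes: 3
BFS adjacency from root:
  _0: _1 G
  _1: Q P Z _2
  _2: C A R B

Answer: _0: _1 G
_1: Q P Z _2
_2: C A R B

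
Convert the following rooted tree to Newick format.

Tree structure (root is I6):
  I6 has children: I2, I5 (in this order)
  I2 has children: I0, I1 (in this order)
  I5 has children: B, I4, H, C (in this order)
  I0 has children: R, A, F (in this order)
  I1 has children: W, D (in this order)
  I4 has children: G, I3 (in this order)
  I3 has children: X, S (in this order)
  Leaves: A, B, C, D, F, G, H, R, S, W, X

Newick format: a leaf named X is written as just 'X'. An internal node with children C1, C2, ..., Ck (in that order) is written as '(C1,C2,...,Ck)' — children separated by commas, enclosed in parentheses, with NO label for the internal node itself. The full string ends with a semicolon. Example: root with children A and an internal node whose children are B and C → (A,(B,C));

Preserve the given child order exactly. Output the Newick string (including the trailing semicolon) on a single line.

internal I6 with children ['I2', 'I5']
  internal I2 with children ['I0', 'I1']
    internal I0 with children ['R', 'A', 'F']
      leaf 'R' → 'R'
      leaf 'A' → 'A'
      leaf 'F' → 'F'
    → '(R,A,F)'
    internal I1 with children ['W', 'D']
      leaf 'W' → 'W'
      leaf 'D' → 'D'
    → '(W,D)'
  → '((R,A,F),(W,D))'
  internal I5 with children ['B', 'I4', 'H', 'C']
    leaf 'B' → 'B'
    internal I4 with children ['G', 'I3']
      leaf 'G' → 'G'
      internal I3 with children ['X', 'S']
        leaf 'X' → 'X'
        leaf 'S' → 'S'
      → '(X,S)'
    → '(G,(X,S))'
    leaf 'H' → 'H'
    leaf 'C' → 'C'
  → '(B,(G,(X,S)),H,C)'
→ '(((R,A,F),(W,D)),(B,(G,(X,S)),H,C))'
Final: (((R,A,F),(W,D)),(B,(G,(X,S)),H,C));

Answer: (((R,A,F),(W,D)),(B,(G,(X,S)),H,C));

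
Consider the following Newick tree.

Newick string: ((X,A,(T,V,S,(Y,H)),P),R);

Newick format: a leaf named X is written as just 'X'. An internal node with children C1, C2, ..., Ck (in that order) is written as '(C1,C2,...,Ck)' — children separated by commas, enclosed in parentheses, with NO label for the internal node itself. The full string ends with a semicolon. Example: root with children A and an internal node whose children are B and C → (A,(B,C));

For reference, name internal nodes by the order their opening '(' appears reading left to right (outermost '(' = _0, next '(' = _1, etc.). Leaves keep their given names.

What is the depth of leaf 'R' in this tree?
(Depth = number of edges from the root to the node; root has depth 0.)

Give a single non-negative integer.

Newick: ((X,A,(T,V,S,(Y,H)),P),R);
Naming internals by '(' encounter order: outermost '(' = _0, next = _1, ...
Query node: R
Path from root: _0 -> R
Depth of R: 1 (number of edges from root)

Answer: 1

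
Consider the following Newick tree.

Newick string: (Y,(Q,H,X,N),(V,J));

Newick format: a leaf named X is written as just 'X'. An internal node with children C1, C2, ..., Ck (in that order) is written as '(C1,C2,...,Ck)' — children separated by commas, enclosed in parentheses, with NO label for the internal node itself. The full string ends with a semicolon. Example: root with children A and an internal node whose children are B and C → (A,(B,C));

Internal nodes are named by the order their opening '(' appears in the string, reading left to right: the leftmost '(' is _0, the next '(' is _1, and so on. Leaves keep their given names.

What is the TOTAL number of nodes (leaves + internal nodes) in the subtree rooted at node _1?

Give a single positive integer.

Answer: 5

Derivation:
Newick: (Y,(Q,H,X,N),(V,J));
Locate _1: it is the '(' at position 3 (the 2nd '(' reading left to right).
Query: subtree rooted at _1
_1: subtree_size = 1 + 4
  Q: subtree_size = 1 + 0
  H: subtree_size = 1 + 0
  X: subtree_size = 1 + 0
  N: subtree_size = 1 + 0
Total subtree size of _1: 5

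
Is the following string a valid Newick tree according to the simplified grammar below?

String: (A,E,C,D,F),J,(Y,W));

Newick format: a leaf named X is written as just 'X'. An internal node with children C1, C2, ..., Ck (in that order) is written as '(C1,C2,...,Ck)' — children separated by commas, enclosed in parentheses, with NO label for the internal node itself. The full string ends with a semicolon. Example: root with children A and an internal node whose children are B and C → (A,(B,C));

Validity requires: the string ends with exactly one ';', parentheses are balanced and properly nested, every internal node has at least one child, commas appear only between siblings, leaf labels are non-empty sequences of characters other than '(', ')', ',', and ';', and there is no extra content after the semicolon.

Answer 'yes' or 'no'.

Input: (A,E,C,D,F),J,(Y,W));
Paren balance: 2 '(' vs 3 ')' MISMATCH
Ends with single ';': True
Full parse: FAILS (extra content after tree at pos 11)
Valid: False

Answer: no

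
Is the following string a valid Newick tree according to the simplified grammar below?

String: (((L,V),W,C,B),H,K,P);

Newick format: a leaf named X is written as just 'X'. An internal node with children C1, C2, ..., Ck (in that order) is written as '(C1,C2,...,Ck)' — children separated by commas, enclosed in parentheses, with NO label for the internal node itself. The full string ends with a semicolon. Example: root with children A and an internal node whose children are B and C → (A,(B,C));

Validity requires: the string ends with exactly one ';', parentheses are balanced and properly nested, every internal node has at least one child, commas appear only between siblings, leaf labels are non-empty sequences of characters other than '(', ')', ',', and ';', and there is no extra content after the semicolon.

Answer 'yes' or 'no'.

Input: (((L,V),W,C,B),H,K,P);
Paren balance: 3 '(' vs 3 ')' OK
Ends with single ';': True
Full parse: OK
Valid: True

Answer: yes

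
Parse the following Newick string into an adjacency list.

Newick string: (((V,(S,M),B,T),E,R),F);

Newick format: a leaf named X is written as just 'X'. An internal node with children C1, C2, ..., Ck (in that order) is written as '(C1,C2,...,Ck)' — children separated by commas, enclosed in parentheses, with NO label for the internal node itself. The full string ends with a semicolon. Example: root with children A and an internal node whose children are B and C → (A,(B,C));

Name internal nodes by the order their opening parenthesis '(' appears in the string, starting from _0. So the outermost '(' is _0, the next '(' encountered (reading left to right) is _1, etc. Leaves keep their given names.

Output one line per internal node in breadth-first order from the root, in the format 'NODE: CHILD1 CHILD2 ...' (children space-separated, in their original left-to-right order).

Input: (((V,(S,M),B,T),E,R),F);
Scanning left-to-right, naming '(' by encounter order:
  pos 0: '(' -> open internal node _0 (depth 1)
  pos 1: '(' -> open internal node _1 (depth 2)
  pos 2: '(' -> open internal node _2 (depth 3)
  pos 5: '(' -> open internal node _3 (depth 4)
  pos 9: ')' -> close internal node _3 (now at depth 3)
  pos 14: ')' -> close internal node _2 (now at depth 2)
  pos 19: ')' -> close internal node _1 (now at depth 1)
  pos 22: ')' -> close internal node _0 (now at depth 0)
Total internal nodes: 4
BFS adjacency from root:
  _0: _1 F
  _1: _2 E R
  _2: V _3 B T
  _3: S M

Answer: _0: _1 F
_1: _2 E R
_2: V _3 B T
_3: S M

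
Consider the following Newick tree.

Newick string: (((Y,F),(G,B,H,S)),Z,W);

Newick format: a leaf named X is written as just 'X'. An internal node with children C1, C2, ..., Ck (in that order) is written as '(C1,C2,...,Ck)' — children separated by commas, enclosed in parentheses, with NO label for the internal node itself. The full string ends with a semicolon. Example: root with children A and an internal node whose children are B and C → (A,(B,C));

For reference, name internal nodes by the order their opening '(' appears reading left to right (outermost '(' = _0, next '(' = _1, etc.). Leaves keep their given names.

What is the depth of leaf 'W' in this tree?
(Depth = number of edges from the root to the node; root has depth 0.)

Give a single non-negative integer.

Newick: (((Y,F),(G,B,H,S)),Z,W);
Naming internals by '(' encounter order: outermost '(' = _0, next = _1, ...
Query node: W
Path from root: _0 -> W
Depth of W: 1 (number of edges from root)

Answer: 1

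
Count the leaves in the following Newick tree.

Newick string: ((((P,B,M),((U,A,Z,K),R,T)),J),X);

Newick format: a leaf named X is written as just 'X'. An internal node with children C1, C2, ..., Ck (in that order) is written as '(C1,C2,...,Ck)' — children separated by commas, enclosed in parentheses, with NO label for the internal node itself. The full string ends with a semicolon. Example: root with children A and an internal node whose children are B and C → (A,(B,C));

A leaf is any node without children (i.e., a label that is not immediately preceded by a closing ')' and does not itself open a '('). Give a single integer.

Answer: 11

Derivation:
Newick: ((((P,B,M),((U,A,Z,K),R,T)),J),X);
Scan left-to-right; a leaf is any maximal label run not followed by '(':
  pos 4: leaf 'P' → count = 1
  pos 6: leaf 'B' → count = 2
  pos 8: leaf 'M' → count = 3
  pos 13: leaf 'U' → count = 4
  pos 15: leaf 'A' → count = 5
  pos 17: leaf 'Z' → count = 6
  pos 19: leaf 'K' → count = 7
  pos 22: leaf 'R' → count = 8
  pos 24: leaf 'T' → count = 9
  pos 28: leaf 'J' → count = 10
  pos 31: leaf 'X' → count = 11
Total leaves: 11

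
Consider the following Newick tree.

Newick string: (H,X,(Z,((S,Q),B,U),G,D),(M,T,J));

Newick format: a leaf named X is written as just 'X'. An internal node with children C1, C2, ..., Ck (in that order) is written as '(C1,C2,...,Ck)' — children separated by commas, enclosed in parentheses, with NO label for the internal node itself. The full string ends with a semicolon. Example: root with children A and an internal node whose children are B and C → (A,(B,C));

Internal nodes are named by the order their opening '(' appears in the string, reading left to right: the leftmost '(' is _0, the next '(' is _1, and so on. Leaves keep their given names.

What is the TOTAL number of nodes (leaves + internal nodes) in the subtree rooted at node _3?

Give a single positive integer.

Newick: (H,X,(Z,((S,Q),B,U),G,D),(M,T,J));
Locate _3: it is the '(' at position 9 (the 4th '(' reading left to right).
Query: subtree rooted at _3
_3: subtree_size = 1 + 2
  S: subtree_size = 1 + 0
  Q: subtree_size = 1 + 0
Total subtree size of _3: 3

Answer: 3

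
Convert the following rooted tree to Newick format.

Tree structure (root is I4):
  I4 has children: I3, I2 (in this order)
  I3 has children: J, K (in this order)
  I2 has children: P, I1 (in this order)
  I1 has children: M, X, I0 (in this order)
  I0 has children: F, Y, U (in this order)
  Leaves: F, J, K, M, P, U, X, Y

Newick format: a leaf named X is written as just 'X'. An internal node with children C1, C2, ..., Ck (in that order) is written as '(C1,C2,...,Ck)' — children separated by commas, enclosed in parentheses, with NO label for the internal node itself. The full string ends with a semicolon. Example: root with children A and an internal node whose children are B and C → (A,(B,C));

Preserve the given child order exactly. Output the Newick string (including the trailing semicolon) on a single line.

internal I4 with children ['I3', 'I2']
  internal I3 with children ['J', 'K']
    leaf 'J' → 'J'
    leaf 'K' → 'K'
  → '(J,K)'
  internal I2 with children ['P', 'I1']
    leaf 'P' → 'P'
    internal I1 with children ['M', 'X', 'I0']
      leaf 'M' → 'M'
      leaf 'X' → 'X'
      internal I0 with children ['F', 'Y', 'U']
        leaf 'F' → 'F'
        leaf 'Y' → 'Y'
        leaf 'U' → 'U'
      → '(F,Y,U)'
    → '(M,X,(F,Y,U))'
  → '(P,(M,X,(F,Y,U)))'
→ '((J,K),(P,(M,X,(F,Y,U))))'
Final: ((J,K),(P,(M,X,(F,Y,U))));

Answer: ((J,K),(P,(M,X,(F,Y,U))));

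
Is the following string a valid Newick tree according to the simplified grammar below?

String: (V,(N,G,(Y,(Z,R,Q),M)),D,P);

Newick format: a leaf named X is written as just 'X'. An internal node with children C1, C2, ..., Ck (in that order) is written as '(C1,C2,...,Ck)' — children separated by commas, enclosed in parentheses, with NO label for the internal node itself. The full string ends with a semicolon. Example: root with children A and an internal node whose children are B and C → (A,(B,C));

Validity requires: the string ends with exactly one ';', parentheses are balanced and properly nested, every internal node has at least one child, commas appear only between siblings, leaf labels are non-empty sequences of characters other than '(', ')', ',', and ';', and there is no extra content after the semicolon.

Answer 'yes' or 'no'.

Input: (V,(N,G,(Y,(Z,R,Q),M)),D,P);
Paren balance: 4 '(' vs 4 ')' OK
Ends with single ';': True
Full parse: OK
Valid: True

Answer: yes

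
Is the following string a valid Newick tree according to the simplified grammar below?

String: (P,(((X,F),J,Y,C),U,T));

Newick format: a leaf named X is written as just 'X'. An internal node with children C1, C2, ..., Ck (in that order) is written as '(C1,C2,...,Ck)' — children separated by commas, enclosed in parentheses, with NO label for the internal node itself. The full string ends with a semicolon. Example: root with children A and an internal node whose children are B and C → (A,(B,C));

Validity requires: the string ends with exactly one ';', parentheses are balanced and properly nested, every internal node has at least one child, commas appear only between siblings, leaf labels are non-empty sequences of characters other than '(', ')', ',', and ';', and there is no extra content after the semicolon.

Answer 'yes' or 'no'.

Answer: yes

Derivation:
Input: (P,(((X,F),J,Y,C),U,T));
Paren balance: 4 '(' vs 4 ')' OK
Ends with single ';': True
Full parse: OK
Valid: True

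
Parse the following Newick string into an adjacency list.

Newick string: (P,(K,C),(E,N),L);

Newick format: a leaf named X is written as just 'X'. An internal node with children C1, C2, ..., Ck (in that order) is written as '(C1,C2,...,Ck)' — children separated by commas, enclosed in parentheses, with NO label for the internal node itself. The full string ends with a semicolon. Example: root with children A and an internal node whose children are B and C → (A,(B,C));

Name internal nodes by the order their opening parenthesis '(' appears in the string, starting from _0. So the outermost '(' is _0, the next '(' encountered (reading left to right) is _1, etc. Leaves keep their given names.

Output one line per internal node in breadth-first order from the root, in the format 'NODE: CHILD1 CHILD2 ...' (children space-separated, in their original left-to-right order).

Answer: _0: P _1 _2 L
_1: K C
_2: E N

Derivation:
Input: (P,(K,C),(E,N),L);
Scanning left-to-right, naming '(' by encounter order:
  pos 0: '(' -> open internal node _0 (depth 1)
  pos 3: '(' -> open internal node _1 (depth 2)
  pos 7: ')' -> close internal node _1 (now at depth 1)
  pos 9: '(' -> open internal node _2 (depth 2)
  pos 13: ')' -> close internal node _2 (now at depth 1)
  pos 16: ')' -> close internal node _0 (now at depth 0)
Total internal nodes: 3
BFS adjacency from root:
  _0: P _1 _2 L
  _1: K C
  _2: E N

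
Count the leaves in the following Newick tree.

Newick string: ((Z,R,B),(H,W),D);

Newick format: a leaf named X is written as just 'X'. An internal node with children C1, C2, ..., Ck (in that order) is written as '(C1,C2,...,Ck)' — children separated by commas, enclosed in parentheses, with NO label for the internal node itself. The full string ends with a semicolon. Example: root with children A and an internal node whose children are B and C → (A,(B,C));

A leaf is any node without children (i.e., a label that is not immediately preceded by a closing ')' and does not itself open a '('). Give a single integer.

Newick: ((Z,R,B),(H,W),D);
Scan left-to-right; a leaf is any maximal label run not followed by '(':
  pos 2: leaf 'Z' → count = 1
  pos 4: leaf 'R' → count = 2
  pos 6: leaf 'B' → count = 3
  pos 10: leaf 'H' → count = 4
  pos 12: leaf 'W' → count = 5
  pos 15: leaf 'D' → count = 6
Total leaves: 6

Answer: 6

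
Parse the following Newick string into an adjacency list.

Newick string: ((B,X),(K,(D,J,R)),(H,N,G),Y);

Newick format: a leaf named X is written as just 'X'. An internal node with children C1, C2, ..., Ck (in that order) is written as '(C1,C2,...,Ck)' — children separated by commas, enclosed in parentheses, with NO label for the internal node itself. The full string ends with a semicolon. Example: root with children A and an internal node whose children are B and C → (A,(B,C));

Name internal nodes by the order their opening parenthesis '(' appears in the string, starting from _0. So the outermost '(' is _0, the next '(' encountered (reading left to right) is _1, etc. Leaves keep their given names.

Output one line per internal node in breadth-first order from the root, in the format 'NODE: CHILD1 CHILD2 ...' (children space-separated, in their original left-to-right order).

Answer: _0: _1 _2 _4 Y
_1: B X
_2: K _3
_4: H N G
_3: D J R

Derivation:
Input: ((B,X),(K,(D,J,R)),(H,N,G),Y);
Scanning left-to-right, naming '(' by encounter order:
  pos 0: '(' -> open internal node _0 (depth 1)
  pos 1: '(' -> open internal node _1 (depth 2)
  pos 5: ')' -> close internal node _1 (now at depth 1)
  pos 7: '(' -> open internal node _2 (depth 2)
  pos 10: '(' -> open internal node _3 (depth 3)
  pos 16: ')' -> close internal node _3 (now at depth 2)
  pos 17: ')' -> close internal node _2 (now at depth 1)
  pos 19: '(' -> open internal node _4 (depth 2)
  pos 25: ')' -> close internal node _4 (now at depth 1)
  pos 28: ')' -> close internal node _0 (now at depth 0)
Total internal nodes: 5
BFS adjacency from root:
  _0: _1 _2 _4 Y
  _1: B X
  _2: K _3
  _4: H N G
  _3: D J R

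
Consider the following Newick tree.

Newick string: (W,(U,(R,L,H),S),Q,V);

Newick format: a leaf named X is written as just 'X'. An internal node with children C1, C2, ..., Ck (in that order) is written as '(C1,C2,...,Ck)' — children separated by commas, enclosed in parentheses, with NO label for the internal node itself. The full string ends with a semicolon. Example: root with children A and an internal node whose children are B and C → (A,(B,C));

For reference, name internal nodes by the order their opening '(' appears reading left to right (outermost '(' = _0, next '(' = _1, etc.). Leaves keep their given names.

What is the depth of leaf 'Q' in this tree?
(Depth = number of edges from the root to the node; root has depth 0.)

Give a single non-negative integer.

Answer: 1

Derivation:
Newick: (W,(U,(R,L,H),S),Q,V);
Naming internals by '(' encounter order: outermost '(' = _0, next = _1, ...
Query node: Q
Path from root: _0 -> Q
Depth of Q: 1 (number of edges from root)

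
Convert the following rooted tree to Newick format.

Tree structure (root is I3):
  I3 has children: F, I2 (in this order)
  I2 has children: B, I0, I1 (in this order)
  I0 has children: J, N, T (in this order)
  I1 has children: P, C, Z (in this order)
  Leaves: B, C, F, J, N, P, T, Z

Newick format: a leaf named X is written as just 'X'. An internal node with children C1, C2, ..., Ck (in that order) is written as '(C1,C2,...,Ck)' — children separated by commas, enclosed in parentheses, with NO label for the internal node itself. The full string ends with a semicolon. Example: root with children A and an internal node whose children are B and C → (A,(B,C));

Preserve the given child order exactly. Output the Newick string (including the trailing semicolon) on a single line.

internal I3 with children ['F', 'I2']
  leaf 'F' → 'F'
  internal I2 with children ['B', 'I0', 'I1']
    leaf 'B' → 'B'
    internal I0 with children ['J', 'N', 'T']
      leaf 'J' → 'J'
      leaf 'N' → 'N'
      leaf 'T' → 'T'
    → '(J,N,T)'
    internal I1 with children ['P', 'C', 'Z']
      leaf 'P' → 'P'
      leaf 'C' → 'C'
      leaf 'Z' → 'Z'
    → '(P,C,Z)'
  → '(B,(J,N,T),(P,C,Z))'
→ '(F,(B,(J,N,T),(P,C,Z)))'
Final: (F,(B,(J,N,T),(P,C,Z)));

Answer: (F,(B,(J,N,T),(P,C,Z)));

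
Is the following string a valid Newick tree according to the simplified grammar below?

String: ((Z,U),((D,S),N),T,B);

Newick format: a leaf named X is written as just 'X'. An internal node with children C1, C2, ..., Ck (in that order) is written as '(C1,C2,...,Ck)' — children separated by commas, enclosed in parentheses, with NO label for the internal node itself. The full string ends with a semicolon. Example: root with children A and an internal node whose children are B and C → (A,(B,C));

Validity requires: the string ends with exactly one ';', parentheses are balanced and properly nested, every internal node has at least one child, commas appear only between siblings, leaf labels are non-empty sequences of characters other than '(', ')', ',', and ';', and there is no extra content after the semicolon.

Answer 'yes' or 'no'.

Input: ((Z,U),((D,S),N),T,B);
Paren balance: 4 '(' vs 4 ')' OK
Ends with single ';': True
Full parse: OK
Valid: True

Answer: yes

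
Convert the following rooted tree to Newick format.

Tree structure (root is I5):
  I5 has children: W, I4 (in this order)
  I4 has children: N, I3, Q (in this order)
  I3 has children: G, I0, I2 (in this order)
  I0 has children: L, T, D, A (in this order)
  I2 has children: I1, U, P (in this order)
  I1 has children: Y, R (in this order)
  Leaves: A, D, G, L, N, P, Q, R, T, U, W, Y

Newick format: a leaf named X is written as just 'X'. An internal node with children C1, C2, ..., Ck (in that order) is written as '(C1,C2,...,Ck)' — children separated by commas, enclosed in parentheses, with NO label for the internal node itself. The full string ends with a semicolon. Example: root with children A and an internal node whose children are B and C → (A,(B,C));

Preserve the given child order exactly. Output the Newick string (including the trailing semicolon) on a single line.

Answer: (W,(N,(G,(L,T,D,A),((Y,R),U,P)),Q));

Derivation:
internal I5 with children ['W', 'I4']
  leaf 'W' → 'W'
  internal I4 with children ['N', 'I3', 'Q']
    leaf 'N' → 'N'
    internal I3 with children ['G', 'I0', 'I2']
      leaf 'G' → 'G'
      internal I0 with children ['L', 'T', 'D', 'A']
        leaf 'L' → 'L'
        leaf 'T' → 'T'
        leaf 'D' → 'D'
        leaf 'A' → 'A'
      → '(L,T,D,A)'
      internal I2 with children ['I1', 'U', 'P']
        internal I1 with children ['Y', 'R']
          leaf 'Y' → 'Y'
          leaf 'R' → 'R'
        → '(Y,R)'
        leaf 'U' → 'U'
        leaf 'P' → 'P'
      → '((Y,R),U,P)'
    → '(G,(L,T,D,A),((Y,R),U,P))'
    leaf 'Q' → 'Q'
  → '(N,(G,(L,T,D,A),((Y,R),U,P)),Q)'
→ '(W,(N,(G,(L,T,D,A),((Y,R),U,P)),Q))'
Final: (W,(N,(G,(L,T,D,A),((Y,R),U,P)),Q));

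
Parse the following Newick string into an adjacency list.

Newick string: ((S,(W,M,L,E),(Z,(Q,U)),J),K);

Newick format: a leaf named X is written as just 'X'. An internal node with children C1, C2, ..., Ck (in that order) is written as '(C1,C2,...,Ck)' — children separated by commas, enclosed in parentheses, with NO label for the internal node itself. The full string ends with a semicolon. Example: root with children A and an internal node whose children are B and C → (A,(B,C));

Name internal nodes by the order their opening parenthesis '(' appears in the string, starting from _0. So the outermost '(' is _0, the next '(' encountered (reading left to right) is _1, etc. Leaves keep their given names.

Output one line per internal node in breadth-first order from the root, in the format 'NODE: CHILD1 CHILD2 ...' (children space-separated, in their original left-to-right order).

Input: ((S,(W,M,L,E),(Z,(Q,U)),J),K);
Scanning left-to-right, naming '(' by encounter order:
  pos 0: '(' -> open internal node _0 (depth 1)
  pos 1: '(' -> open internal node _1 (depth 2)
  pos 4: '(' -> open internal node _2 (depth 3)
  pos 12: ')' -> close internal node _2 (now at depth 2)
  pos 14: '(' -> open internal node _3 (depth 3)
  pos 17: '(' -> open internal node _4 (depth 4)
  pos 21: ')' -> close internal node _4 (now at depth 3)
  pos 22: ')' -> close internal node _3 (now at depth 2)
  pos 25: ')' -> close internal node _1 (now at depth 1)
  pos 28: ')' -> close internal node _0 (now at depth 0)
Total internal nodes: 5
BFS adjacency from root:
  _0: _1 K
  _1: S _2 _3 J
  _2: W M L E
  _3: Z _4
  _4: Q U

Answer: _0: _1 K
_1: S _2 _3 J
_2: W M L E
_3: Z _4
_4: Q U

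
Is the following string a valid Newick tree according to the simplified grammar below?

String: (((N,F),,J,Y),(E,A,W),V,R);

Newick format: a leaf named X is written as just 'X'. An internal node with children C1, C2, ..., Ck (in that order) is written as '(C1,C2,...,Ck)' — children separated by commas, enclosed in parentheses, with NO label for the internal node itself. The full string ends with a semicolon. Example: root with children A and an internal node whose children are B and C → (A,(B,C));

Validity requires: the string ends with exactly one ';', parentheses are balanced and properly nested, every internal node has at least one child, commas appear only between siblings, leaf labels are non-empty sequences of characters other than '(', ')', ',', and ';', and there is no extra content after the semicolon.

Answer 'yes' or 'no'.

Input: (((N,F),,J,Y),(E,A,W),V,R);
Paren balance: 4 '(' vs 4 ')' OK
Ends with single ';': True
Full parse: FAILS (empty leaf label at pos 8)
Valid: False

Answer: no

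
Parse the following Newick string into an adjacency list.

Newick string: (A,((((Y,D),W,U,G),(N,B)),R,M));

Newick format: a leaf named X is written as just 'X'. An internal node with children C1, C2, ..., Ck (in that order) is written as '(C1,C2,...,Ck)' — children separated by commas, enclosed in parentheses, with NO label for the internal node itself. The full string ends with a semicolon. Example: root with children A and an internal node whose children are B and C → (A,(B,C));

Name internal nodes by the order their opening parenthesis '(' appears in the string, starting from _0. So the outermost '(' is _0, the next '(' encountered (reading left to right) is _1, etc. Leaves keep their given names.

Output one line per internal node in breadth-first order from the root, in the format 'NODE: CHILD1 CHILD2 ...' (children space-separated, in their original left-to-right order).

Answer: _0: A _1
_1: _2 R M
_2: _3 _5
_3: _4 W U G
_5: N B
_4: Y D

Derivation:
Input: (A,((((Y,D),W,U,G),(N,B)),R,M));
Scanning left-to-right, naming '(' by encounter order:
  pos 0: '(' -> open internal node _0 (depth 1)
  pos 3: '(' -> open internal node _1 (depth 2)
  pos 4: '(' -> open internal node _2 (depth 3)
  pos 5: '(' -> open internal node _3 (depth 4)
  pos 6: '(' -> open internal node _4 (depth 5)
  pos 10: ')' -> close internal node _4 (now at depth 4)
  pos 17: ')' -> close internal node _3 (now at depth 3)
  pos 19: '(' -> open internal node _5 (depth 4)
  pos 23: ')' -> close internal node _5 (now at depth 3)
  pos 24: ')' -> close internal node _2 (now at depth 2)
  pos 29: ')' -> close internal node _1 (now at depth 1)
  pos 30: ')' -> close internal node _0 (now at depth 0)
Total internal nodes: 6
BFS adjacency from root:
  _0: A _1
  _1: _2 R M
  _2: _3 _5
  _3: _4 W U G
  _5: N B
  _4: Y D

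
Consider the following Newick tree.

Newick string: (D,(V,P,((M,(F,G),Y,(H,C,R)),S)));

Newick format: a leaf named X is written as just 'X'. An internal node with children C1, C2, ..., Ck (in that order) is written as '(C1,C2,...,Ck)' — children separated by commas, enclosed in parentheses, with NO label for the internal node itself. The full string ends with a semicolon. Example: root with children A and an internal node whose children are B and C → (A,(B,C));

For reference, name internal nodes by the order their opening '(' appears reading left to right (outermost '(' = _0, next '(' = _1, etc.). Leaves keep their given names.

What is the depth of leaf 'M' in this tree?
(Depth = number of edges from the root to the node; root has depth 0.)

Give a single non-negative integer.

Newick: (D,(V,P,((M,(F,G),Y,(H,C,R)),S)));
Naming internals by '(' encounter order: outermost '(' = _0, next = _1, ...
Query node: M
Path from root: _0 -> _1 -> _2 -> _3 -> M
Depth of M: 4 (number of edges from root)

Answer: 4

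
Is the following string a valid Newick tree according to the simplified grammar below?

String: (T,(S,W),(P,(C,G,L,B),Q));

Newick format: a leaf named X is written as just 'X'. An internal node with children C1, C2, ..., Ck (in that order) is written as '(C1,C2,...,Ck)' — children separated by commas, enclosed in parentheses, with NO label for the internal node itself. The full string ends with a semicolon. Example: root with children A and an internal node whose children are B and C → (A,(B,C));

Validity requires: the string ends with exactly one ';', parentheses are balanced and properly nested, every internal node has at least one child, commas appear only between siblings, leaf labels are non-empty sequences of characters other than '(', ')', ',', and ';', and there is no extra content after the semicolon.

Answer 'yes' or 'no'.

Input: (T,(S,W),(P,(C,G,L,B),Q));
Paren balance: 4 '(' vs 4 ')' OK
Ends with single ';': True
Full parse: OK
Valid: True

Answer: yes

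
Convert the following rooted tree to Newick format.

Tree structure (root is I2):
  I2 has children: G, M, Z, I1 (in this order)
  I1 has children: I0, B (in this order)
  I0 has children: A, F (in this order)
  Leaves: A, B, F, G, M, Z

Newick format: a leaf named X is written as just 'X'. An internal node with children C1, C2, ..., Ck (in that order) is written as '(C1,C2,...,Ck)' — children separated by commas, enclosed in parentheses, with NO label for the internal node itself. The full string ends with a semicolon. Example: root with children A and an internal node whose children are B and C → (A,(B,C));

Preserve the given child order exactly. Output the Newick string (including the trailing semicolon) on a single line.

Answer: (G,M,Z,((A,F),B));

Derivation:
internal I2 with children ['G', 'M', 'Z', 'I1']
  leaf 'G' → 'G'
  leaf 'M' → 'M'
  leaf 'Z' → 'Z'
  internal I1 with children ['I0', 'B']
    internal I0 with children ['A', 'F']
      leaf 'A' → 'A'
      leaf 'F' → 'F'
    → '(A,F)'
    leaf 'B' → 'B'
  → '((A,F),B)'
→ '(G,M,Z,((A,F),B))'
Final: (G,M,Z,((A,F),B));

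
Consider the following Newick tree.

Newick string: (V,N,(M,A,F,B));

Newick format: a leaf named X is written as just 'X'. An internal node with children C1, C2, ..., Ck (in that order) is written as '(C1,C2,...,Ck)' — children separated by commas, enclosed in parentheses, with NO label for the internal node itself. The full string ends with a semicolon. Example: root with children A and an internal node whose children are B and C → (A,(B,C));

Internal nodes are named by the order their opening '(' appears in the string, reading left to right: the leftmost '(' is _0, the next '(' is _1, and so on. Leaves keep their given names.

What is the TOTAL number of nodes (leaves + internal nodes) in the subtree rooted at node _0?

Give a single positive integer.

Newick: (V,N,(M,A,F,B));
Locate _0: it is the '(' at position 0 (the 1st '(' reading left to right).
Query: subtree rooted at _0
_0: subtree_size = 1 + 7
  V: subtree_size = 1 + 0
  N: subtree_size = 1 + 0
  _1: subtree_size = 1 + 4
    M: subtree_size = 1 + 0
    A: subtree_size = 1 + 0
    F: subtree_size = 1 + 0
    B: subtree_size = 1 + 0
Total subtree size of _0: 8

Answer: 8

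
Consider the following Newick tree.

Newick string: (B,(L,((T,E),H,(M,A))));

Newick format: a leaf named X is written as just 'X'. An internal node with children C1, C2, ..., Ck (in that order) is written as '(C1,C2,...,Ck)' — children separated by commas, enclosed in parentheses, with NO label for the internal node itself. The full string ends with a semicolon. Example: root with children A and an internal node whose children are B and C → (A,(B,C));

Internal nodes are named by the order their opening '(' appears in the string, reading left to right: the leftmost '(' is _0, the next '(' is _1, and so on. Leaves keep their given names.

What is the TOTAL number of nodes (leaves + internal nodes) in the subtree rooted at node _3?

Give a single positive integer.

Answer: 3

Derivation:
Newick: (B,(L,((T,E),H,(M,A))));
Locate _3: it is the '(' at position 7 (the 4th '(' reading left to right).
Query: subtree rooted at _3
_3: subtree_size = 1 + 2
  T: subtree_size = 1 + 0
  E: subtree_size = 1 + 0
Total subtree size of _3: 3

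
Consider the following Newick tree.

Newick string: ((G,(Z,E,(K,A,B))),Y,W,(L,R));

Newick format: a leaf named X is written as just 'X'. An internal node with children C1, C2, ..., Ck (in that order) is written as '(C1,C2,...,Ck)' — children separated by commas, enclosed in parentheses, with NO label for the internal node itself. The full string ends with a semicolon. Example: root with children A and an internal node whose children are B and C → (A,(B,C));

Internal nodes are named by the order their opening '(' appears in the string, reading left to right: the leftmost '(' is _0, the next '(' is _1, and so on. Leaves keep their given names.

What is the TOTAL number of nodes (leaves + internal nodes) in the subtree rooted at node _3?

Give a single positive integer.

Newick: ((G,(Z,E,(K,A,B))),Y,W,(L,R));
Locate _3: it is the '(' at position 9 (the 4th '(' reading left to right).
Query: subtree rooted at _3
_3: subtree_size = 1 + 3
  K: subtree_size = 1 + 0
  A: subtree_size = 1 + 0
  B: subtree_size = 1 + 0
Total subtree size of _3: 4

Answer: 4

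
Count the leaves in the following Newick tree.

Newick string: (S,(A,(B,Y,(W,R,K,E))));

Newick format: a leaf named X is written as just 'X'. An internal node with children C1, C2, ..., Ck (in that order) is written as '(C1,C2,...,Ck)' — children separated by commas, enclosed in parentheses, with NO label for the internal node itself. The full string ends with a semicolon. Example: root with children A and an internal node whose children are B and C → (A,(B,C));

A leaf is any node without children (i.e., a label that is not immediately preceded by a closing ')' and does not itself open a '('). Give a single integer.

Answer: 8

Derivation:
Newick: (S,(A,(B,Y,(W,R,K,E))));
Scan left-to-right; a leaf is any maximal label run not followed by '(':
  pos 1: leaf 'S' → count = 1
  pos 4: leaf 'A' → count = 2
  pos 7: leaf 'B' → count = 3
  pos 9: leaf 'Y' → count = 4
  pos 12: leaf 'W' → count = 5
  pos 14: leaf 'R' → count = 6
  pos 16: leaf 'K' → count = 7
  pos 18: leaf 'E' → count = 8
Total leaves: 8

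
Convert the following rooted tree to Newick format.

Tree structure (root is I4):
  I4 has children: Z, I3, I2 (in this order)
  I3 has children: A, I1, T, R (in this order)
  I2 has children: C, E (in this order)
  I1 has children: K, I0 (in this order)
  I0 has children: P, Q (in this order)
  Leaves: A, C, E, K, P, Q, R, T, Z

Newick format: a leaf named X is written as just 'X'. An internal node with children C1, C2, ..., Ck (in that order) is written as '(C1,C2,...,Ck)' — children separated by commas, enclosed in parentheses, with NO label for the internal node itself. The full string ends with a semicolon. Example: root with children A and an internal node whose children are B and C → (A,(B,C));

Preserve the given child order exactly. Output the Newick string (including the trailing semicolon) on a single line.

internal I4 with children ['Z', 'I3', 'I2']
  leaf 'Z' → 'Z'
  internal I3 with children ['A', 'I1', 'T', 'R']
    leaf 'A' → 'A'
    internal I1 with children ['K', 'I0']
      leaf 'K' → 'K'
      internal I0 with children ['P', 'Q']
        leaf 'P' → 'P'
        leaf 'Q' → 'Q'
      → '(P,Q)'
    → '(K,(P,Q))'
    leaf 'T' → 'T'
    leaf 'R' → 'R'
  → '(A,(K,(P,Q)),T,R)'
  internal I2 with children ['C', 'E']
    leaf 'C' → 'C'
    leaf 'E' → 'E'
  → '(C,E)'
→ '(Z,(A,(K,(P,Q)),T,R),(C,E))'
Final: (Z,(A,(K,(P,Q)),T,R),(C,E));

Answer: (Z,(A,(K,(P,Q)),T,R),(C,E));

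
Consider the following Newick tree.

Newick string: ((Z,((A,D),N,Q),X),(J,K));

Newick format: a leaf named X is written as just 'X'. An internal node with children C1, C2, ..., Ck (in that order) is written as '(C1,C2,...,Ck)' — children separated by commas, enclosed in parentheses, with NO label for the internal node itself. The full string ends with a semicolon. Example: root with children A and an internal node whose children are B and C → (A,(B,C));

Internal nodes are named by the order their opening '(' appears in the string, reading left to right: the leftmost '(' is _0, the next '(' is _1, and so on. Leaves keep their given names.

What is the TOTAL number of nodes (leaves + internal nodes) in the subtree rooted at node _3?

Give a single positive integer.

Answer: 3

Derivation:
Newick: ((Z,((A,D),N,Q),X),(J,K));
Locate _3: it is the '(' at position 5 (the 4th '(' reading left to right).
Query: subtree rooted at _3
_3: subtree_size = 1 + 2
  A: subtree_size = 1 + 0
  D: subtree_size = 1 + 0
Total subtree size of _3: 3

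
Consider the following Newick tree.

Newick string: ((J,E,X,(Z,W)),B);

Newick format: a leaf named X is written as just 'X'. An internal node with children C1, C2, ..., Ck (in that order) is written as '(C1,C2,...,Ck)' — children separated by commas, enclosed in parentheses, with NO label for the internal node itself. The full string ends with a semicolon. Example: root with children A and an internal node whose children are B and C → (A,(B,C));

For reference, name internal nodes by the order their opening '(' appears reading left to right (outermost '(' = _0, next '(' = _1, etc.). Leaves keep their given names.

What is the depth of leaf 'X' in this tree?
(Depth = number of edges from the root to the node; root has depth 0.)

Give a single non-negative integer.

Answer: 2

Derivation:
Newick: ((J,E,X,(Z,W)),B);
Naming internals by '(' encounter order: outermost '(' = _0, next = _1, ...
Query node: X
Path from root: _0 -> _1 -> X
Depth of X: 2 (number of edges from root)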